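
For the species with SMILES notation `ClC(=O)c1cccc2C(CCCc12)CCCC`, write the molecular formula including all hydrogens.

C15H19ClO

Heavy atoms from the SMILES: 15 C, 1 Cl, 1 O.
Implicit hydrogens by atom environment:
  6 × C: 2 H each → 12
  3 × C (aromatic): 1 H each → 3
  3 × C (aromatic): no H
  1 × C: 3 H
  1 × C: 1 H
  1 × C: no H
  1 × Cl: no H
  1 × O: no H
  Total hydrogens = 19.
Molecular formula: C15H19ClO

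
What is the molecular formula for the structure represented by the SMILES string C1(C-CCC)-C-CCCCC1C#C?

Heavy atoms from the SMILES: 13 C.
Implicit hydrogens by atom environment:
  8 × C: 2 H each → 16
  3 × C: 1 H each → 3
  1 × C: 3 H
  1 × C: no H
  Total hydrogens = 22.
Molecular formula: C13H22

C13H22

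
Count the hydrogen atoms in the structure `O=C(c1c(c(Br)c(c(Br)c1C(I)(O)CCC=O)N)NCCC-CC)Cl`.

Hydrogens are implicit in SMILES; fill each atom to its normal valence:
  6 × C: 2 H each → 12
  6 × C (aromatic): no H
  2 × Br: no H
  2 × C: no H
  2 × O: no H
  1 × C: 3 H
  1 × C: 1 H
  1 × Cl: no H
  1 × I: no H
  1 × N: 2 H
  1 × N: 1 H
  1 × O: 1 H
  Total hydrogens = 20.

20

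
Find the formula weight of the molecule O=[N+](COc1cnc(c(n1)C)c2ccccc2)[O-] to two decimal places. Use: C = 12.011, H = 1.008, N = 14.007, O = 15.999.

245.24

Molecular formula: C12H11N3O3.
M = 12×12.011 + 11×1.008 + 3×14.007 + 3×15.999 = 245.24 g/mol.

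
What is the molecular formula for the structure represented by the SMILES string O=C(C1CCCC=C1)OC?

Heavy atoms from the SMILES: 8 C, 2 O.
Implicit hydrogens by atom environment:
  3 × C: 2 H each → 6
  3 × C: 1 H each → 3
  2 × O: no H
  1 × C: 3 H
  1 × C: no H
  Total hydrogens = 12.
Molecular formula: C8H12O2

C8H12O2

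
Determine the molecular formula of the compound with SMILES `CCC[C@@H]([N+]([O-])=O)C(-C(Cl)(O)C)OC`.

C8H16ClNO4

Heavy atoms from the SMILES: 8 C, 1 Cl, 1 N, 4 O.
Implicit hydrogens by atom environment:
  3 × C: 3 H each → 9
  2 × C: 2 H each → 4
  2 × C: 1 H each → 2
  2 × O: no H
  1 × C: no H
  1 × Cl: no H
  1 × N (charge +1): no H
  1 × O: 1 H
  1 × O (charge -1): no H
  Total hydrogens = 16.
Molecular formula: C8H16ClNO4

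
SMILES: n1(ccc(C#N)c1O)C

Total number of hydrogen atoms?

Hydrogens are implicit in SMILES; fill each atom to its normal valence:
  2 × C (aromatic): 1 H each → 2
  2 × C (aromatic): no H
  1 × C: 3 H
  1 × C: no H
  1 × N (aromatic): no H
  1 × N: no H
  1 × O: 1 H
  Total hydrogens = 6.

6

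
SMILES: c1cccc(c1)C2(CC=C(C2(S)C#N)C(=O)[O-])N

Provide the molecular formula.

C13H11N2O2S-

Heavy atoms from the SMILES: 13 C, 2 N, 2 O, 1 S.
Implicit hydrogens by atom environment:
  5 × C (aromatic): 1 H each → 5
  5 × C: no H
  1 × C: 2 H
  1 × C: 1 H
  1 × C (aromatic): no H
  1 × N: 2 H
  1 × N: no H
  1 × O: no H
  1 × O (charge -1): no H
  1 × S: 1 H
  Total hydrogens = 11.
Net charge -1.
Molecular formula: C13H11N2O2S-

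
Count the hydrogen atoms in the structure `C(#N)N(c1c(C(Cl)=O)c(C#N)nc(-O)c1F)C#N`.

Hydrogens are implicit in SMILES; fill each atom to its normal valence:
  5 × C (aromatic): no H
  4 × C: no H
  4 × N: no H
  1 × Cl: no H
  1 × F: no H
  1 × N (aromatic): no H
  1 × O: 1 H
  1 × O: no H
  Total hydrogens = 1.

1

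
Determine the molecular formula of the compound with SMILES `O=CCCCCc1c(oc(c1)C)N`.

C10H15NO2

Heavy atoms from the SMILES: 10 C, 1 N, 2 O.
Implicit hydrogens by atom environment:
  4 × C: 2 H each → 8
  3 × C (aromatic): no H
  1 × C: 3 H
  1 × C (aromatic): 1 H
  1 × C: 1 H
  1 × N: 2 H
  1 × O (aromatic): no H
  1 × O: no H
  Total hydrogens = 15.
Molecular formula: C10H15NO2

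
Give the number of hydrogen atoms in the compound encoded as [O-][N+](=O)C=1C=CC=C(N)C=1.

Hydrogens are implicit in SMILES; fill each atom to its normal valence:
  4 × C (aromatic): 1 H each → 4
  2 × C (aromatic): no H
  1 × N: 2 H
  1 × N (charge +1): no H
  1 × O: no H
  1 × O (charge -1): no H
  Total hydrogens = 6.

6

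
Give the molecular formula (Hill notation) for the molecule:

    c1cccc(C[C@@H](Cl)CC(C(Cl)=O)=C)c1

C12H12Cl2O

Heavy atoms from the SMILES: 12 C, 2 Cl, 1 O.
Implicit hydrogens by atom environment:
  5 × C (aromatic): 1 H each → 5
  3 × C: 2 H each → 6
  2 × C: no H
  2 × Cl: no H
  1 × C: 1 H
  1 × C (aromatic): no H
  1 × O: no H
  Total hydrogens = 12.
Molecular formula: C12H12Cl2O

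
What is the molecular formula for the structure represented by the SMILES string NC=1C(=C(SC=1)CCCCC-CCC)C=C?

C14H23NS

Heavy atoms from the SMILES: 14 C, 1 N, 1 S.
Implicit hydrogens by atom environment:
  8 × C: 2 H each → 16
  3 × C (aromatic): no H
  1 × C: 3 H
  1 × C (aromatic): 1 H
  1 × C: 1 H
  1 × N: 2 H
  1 × S (aromatic): no H
  Total hydrogens = 23.
Molecular formula: C14H23NS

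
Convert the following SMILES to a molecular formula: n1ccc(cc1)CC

Heavy atoms from the SMILES: 7 C, 1 N.
Implicit hydrogens by atom environment:
  4 × C (aromatic): 1 H each → 4
  1 × C: 3 H
  1 × C: 2 H
  1 × C (aromatic): no H
  1 × N (aromatic): no H
  Total hydrogens = 9.
Molecular formula: C7H9N

C7H9N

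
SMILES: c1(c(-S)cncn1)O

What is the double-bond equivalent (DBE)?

4

Molecular formula from the SMILES: C4H4N2OS.
DoU = (2C + 2 + N − H − X)/2 = (2·4 + 2 + 2 − 4 − 0)/2 = 8/2 = 4.
(Structurally: 1 ring(s) + 3 π bond(s) = 4.)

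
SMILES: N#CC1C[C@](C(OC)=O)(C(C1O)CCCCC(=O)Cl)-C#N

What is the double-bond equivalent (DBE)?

Molecular formula from the SMILES: C14H17ClN2O4.
DoU = (2C + 2 + N − H − X)/2 = (2·14 + 2 + 2 − 17 − 1)/2 = 14/2 = 7.
(Structurally: 1 ring(s) + 6 π bond(s) = 7.)

7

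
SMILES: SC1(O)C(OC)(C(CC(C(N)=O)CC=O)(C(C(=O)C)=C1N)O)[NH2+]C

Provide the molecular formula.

C14H24N3O6S+

Heavy atoms from the SMILES: 14 C, 3 N, 6 O, 1 S.
Implicit hydrogens by atom environment:
  7 × C: no H
  4 × O: no H
  3 × C: 3 H each → 9
  2 × C: 2 H each → 4
  2 × C: 1 H each → 2
  2 × N: 2 H each → 4
  2 × O: 1 H each → 2
  1 × N (charge +1): 2 H
  1 × S: 1 H
  Total hydrogens = 24.
Net charge +1.
Molecular formula: C14H24N3O6S+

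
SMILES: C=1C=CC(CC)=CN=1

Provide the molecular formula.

Heavy atoms from the SMILES: 7 C, 1 N.
Implicit hydrogens by atom environment:
  4 × C (aromatic): 1 H each → 4
  1 × C: 3 H
  1 × C: 2 H
  1 × C (aromatic): no H
  1 × N (aromatic): no H
  Total hydrogens = 9.
Molecular formula: C7H9N

C7H9N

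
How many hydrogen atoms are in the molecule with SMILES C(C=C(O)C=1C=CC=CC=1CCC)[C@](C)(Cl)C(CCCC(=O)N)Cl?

27

Hydrogens are implicit in SMILES; fill each atom to its normal valence:
  6 × C: 2 H each → 12
  4 × C (aromatic): 1 H each → 4
  3 × C: no H
  2 × C: 3 H each → 6
  2 × C: 1 H each → 2
  2 × C (aromatic): no H
  2 × Cl: no H
  1 × N: 2 H
  1 × O: 1 H
  1 × O: no H
  Total hydrogens = 27.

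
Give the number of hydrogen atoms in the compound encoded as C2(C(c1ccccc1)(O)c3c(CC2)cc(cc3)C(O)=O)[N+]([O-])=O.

15

Hydrogens are implicit in SMILES; fill each atom to its normal valence:
  8 × C (aromatic): 1 H each → 8
  4 × C (aromatic): no H
  2 × C: 2 H each → 4
  2 × C: no H
  2 × O: 1 H each → 2
  2 × O: no H
  1 × C: 1 H
  1 × N (charge +1): no H
  1 × O (charge -1): no H
  Total hydrogens = 15.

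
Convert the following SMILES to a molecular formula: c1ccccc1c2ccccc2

Heavy atoms from the SMILES: 12 C.
Implicit hydrogens by atom environment:
  10 × C (aromatic): 1 H each → 10
  2 × C (aromatic): no H
  Total hydrogens = 10.
Molecular formula: C12H10

C12H10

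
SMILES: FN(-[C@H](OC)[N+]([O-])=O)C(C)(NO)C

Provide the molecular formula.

C5H12FN3O4

Heavy atoms from the SMILES: 5 C, 1 F, 3 N, 4 O.
Implicit hydrogens by atom environment:
  3 × C: 3 H each → 9
  2 × O: no H
  1 × C: 1 H
  1 × C: no H
  1 × F: no H
  1 × N: 1 H
  1 × N: no H
  1 × N (charge +1): no H
  1 × O: 1 H
  1 × O (charge -1): no H
  Total hydrogens = 12.
Molecular formula: C5H12FN3O4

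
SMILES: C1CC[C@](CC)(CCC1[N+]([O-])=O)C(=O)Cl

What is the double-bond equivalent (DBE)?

3

Molecular formula from the SMILES: C10H16ClNO3.
DoU = (2C + 2 + N − H − X)/2 = (2·10 + 2 + 1 − 16 − 1)/2 = 6/2 = 3.
(Structurally: 1 ring(s) + 2 π bond(s) = 3.)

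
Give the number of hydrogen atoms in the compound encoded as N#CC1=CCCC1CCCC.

15

Hydrogens are implicit in SMILES; fill each atom to its normal valence:
  5 × C: 2 H each → 10
  2 × C: 1 H each → 2
  2 × C: no H
  1 × C: 3 H
  1 × N: no H
  Total hydrogens = 15.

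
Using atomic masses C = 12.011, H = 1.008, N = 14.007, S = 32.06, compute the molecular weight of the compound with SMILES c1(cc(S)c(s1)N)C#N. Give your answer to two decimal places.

156.22

Molecular formula: C5H4N2S2.
M = 5×12.011 + 4×1.008 + 2×14.007 + 2×32.06 = 156.22 g/mol.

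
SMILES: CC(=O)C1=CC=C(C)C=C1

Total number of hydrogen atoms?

Hydrogens are implicit in SMILES; fill each atom to its normal valence:
  4 × C (aromatic): 1 H each → 4
  2 × C: 3 H each → 6
  2 × C (aromatic): no H
  1 × C: no H
  1 × O: no H
  Total hydrogens = 10.

10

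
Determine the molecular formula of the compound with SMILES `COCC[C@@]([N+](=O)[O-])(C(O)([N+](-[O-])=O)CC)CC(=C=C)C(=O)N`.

C12H19N3O7

Heavy atoms from the SMILES: 12 C, 3 N, 7 O.
Implicit hydrogens by atom environment:
  5 × C: 2 H each → 10
  5 × C: no H
  4 × O: no H
  2 × C: 3 H each → 6
  2 × N (charge +1): no H
  2 × O (charge -1): no H
  1 × N: 2 H
  1 × O: 1 H
  Total hydrogens = 19.
Molecular formula: C12H19N3O7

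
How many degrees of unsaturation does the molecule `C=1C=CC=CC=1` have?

Molecular formula from the SMILES: C6H6.
DoU = (2C + 2 + N − H − X)/2 = (2·6 + 2 + 0 − 6 − 0)/2 = 8/2 = 4.
(Structurally: 1 ring(s) + 3 π bond(s) = 4.)

4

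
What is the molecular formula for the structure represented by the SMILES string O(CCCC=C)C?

Heavy atoms from the SMILES: 6 C, 1 O.
Implicit hydrogens by atom environment:
  4 × C: 2 H each → 8
  1 × C: 3 H
  1 × C: 1 H
  1 × O: no H
  Total hydrogens = 12.
Molecular formula: C6H12O

C6H12O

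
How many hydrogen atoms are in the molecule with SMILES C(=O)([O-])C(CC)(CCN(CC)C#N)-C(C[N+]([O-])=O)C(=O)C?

Hydrogens are implicit in SMILES; fill each atom to its normal valence:
  5 × C: 2 H each → 10
  4 × C: no H
  3 × C: 3 H each → 9
  3 × O: no H
  2 × N: no H
  2 × O (charge -1): no H
  1 × C: 1 H
  1 × N (charge +1): no H
  Total hydrogens = 20.

20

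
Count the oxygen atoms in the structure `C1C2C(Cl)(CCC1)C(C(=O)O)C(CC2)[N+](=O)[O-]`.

4

The symbol for oxygen appears 4 times in the SMILES.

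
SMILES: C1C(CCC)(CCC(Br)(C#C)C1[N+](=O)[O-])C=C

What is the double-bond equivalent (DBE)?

Molecular formula from the SMILES: C13H18BrNO2.
DoU = (2C + 2 + N − H − X)/2 = (2·13 + 2 + 1 − 18 − 1)/2 = 10/2 = 5.
(Structurally: 1 ring(s) + 4 π bond(s) = 5.)

5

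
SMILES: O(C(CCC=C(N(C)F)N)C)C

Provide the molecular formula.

Heavy atoms from the SMILES: 8 C, 1 F, 2 N, 1 O.
Implicit hydrogens by atom environment:
  3 × C: 3 H each → 9
  2 × C: 2 H each → 4
  2 × C: 1 H each → 2
  1 × C: no H
  1 × F: no H
  1 × N: 2 H
  1 × N: no H
  1 × O: no H
  Total hydrogens = 17.
Molecular formula: C8H17FN2O

C8H17FN2O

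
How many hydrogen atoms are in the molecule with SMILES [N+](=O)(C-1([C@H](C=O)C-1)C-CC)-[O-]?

11

Hydrogens are implicit in SMILES; fill each atom to its normal valence:
  3 × C: 2 H each → 6
  2 × C: 1 H each → 2
  2 × O: no H
  1 × C: 3 H
  1 × C: no H
  1 × N (charge +1): no H
  1 × O (charge -1): no H
  Total hydrogens = 11.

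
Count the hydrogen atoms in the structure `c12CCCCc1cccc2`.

Hydrogens are implicit in SMILES; fill each atom to its normal valence:
  4 × C: 2 H each → 8
  4 × C (aromatic): 1 H each → 4
  2 × C (aromatic): no H
  Total hydrogens = 12.

12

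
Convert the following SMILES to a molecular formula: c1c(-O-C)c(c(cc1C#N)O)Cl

Heavy atoms from the SMILES: 8 C, 1 Cl, 1 N, 2 O.
Implicit hydrogens by atom environment:
  4 × C (aromatic): no H
  2 × C (aromatic): 1 H each → 2
  1 × C: 3 H
  1 × C: no H
  1 × Cl: no H
  1 × N: no H
  1 × O: 1 H
  1 × O: no H
  Total hydrogens = 6.
Molecular formula: C8H6ClNO2

C8H6ClNO2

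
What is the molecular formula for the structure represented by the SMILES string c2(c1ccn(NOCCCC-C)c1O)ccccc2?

C15H20N2O2

Heavy atoms from the SMILES: 15 C, 2 N, 2 O.
Implicit hydrogens by atom environment:
  7 × C (aromatic): 1 H each → 7
  4 × C: 2 H each → 8
  3 × C (aromatic): no H
  1 × C: 3 H
  1 × N: 1 H
  1 × N (aromatic): no H
  1 × O: 1 H
  1 × O: no H
  Total hydrogens = 20.
Molecular formula: C15H20N2O2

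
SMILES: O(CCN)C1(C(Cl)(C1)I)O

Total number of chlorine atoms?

The symbol for chlorine appears 1 time in the SMILES.

1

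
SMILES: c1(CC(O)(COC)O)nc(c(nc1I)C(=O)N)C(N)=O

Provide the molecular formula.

C10H13IN4O5

Heavy atoms from the SMILES: 10 C, 1 I, 4 N, 5 O.
Implicit hydrogens by atom environment:
  4 × C (aromatic): no H
  3 × C: no H
  3 × O: no H
  2 × C: 2 H each → 4
  2 × N: 2 H each → 4
  2 × N (aromatic): no H
  2 × O: 1 H each → 2
  1 × C: 3 H
  1 × I: no H
  Total hydrogens = 13.
Molecular formula: C10H13IN4O5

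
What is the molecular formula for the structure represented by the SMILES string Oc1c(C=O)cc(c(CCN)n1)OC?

C9H12N2O3

Heavy atoms from the SMILES: 9 C, 2 N, 3 O.
Implicit hydrogens by atom environment:
  4 × C (aromatic): no H
  2 × C: 2 H each → 4
  2 × O: no H
  1 × C: 3 H
  1 × C (aromatic): 1 H
  1 × C: 1 H
  1 × N: 2 H
  1 × N (aromatic): no H
  1 × O: 1 H
  Total hydrogens = 12.
Molecular formula: C9H12N2O3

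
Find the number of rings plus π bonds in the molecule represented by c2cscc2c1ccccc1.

Molecular formula from the SMILES: C10H8S.
DoU = (2C + 2 + N − H − X)/2 = (2·10 + 2 + 0 − 8 − 0)/2 = 14/2 = 7.
(Structurally: 2 ring(s) + 5 π bond(s) = 7.)

7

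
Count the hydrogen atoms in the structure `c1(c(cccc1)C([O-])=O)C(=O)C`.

Hydrogens are implicit in SMILES; fill each atom to its normal valence:
  4 × C (aromatic): 1 H each → 4
  2 × C (aromatic): no H
  2 × C: no H
  2 × O: no H
  1 × C: 3 H
  1 × O (charge -1): no H
  Total hydrogens = 7.

7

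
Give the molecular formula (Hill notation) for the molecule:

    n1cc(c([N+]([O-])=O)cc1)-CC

Heavy atoms from the SMILES: 7 C, 2 N, 2 O.
Implicit hydrogens by atom environment:
  3 × C (aromatic): 1 H each → 3
  2 × C (aromatic): no H
  1 × C: 3 H
  1 × C: 2 H
  1 × N (aromatic): no H
  1 × N (charge +1): no H
  1 × O: no H
  1 × O (charge -1): no H
  Total hydrogens = 8.
Molecular formula: C7H8N2O2

C7H8N2O2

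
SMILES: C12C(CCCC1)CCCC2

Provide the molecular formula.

C10H18

Heavy atoms from the SMILES: 10 C.
Implicit hydrogens by atom environment:
  8 × C: 2 H each → 16
  2 × C: 1 H each → 2
  Total hydrogens = 18.
Molecular formula: C10H18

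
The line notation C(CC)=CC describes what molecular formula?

C5H10

Heavy atoms from the SMILES: 5 C.
Implicit hydrogens by atom environment:
  2 × C: 3 H each → 6
  2 × C: 1 H each → 2
  1 × C: 2 H
  Total hydrogens = 10.
Molecular formula: C5H10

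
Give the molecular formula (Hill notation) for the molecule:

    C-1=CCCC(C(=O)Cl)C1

Heavy atoms from the SMILES: 7 C, 1 Cl, 1 O.
Implicit hydrogens by atom environment:
  3 × C: 2 H each → 6
  3 × C: 1 H each → 3
  1 × C: no H
  1 × Cl: no H
  1 × O: no H
  Total hydrogens = 9.
Molecular formula: C7H9ClO

C7H9ClO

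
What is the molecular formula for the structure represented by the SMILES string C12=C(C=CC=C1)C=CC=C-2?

Heavy atoms from the SMILES: 10 C.
Implicit hydrogens by atom environment:
  8 × C (aromatic): 1 H each → 8
  2 × C (aromatic): no H
  Total hydrogens = 8.
Molecular formula: C10H8

C10H8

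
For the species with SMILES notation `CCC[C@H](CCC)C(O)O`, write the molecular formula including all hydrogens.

Heavy atoms from the SMILES: 8 C, 2 O.
Implicit hydrogens by atom environment:
  4 × C: 2 H each → 8
  2 × C: 3 H each → 6
  2 × C: 1 H each → 2
  2 × O: 1 H each → 2
  Total hydrogens = 18.
Molecular formula: C8H18O2

C8H18O2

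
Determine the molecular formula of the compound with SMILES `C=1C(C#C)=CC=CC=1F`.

C8H5F

Heavy atoms from the SMILES: 8 C, 1 F.
Implicit hydrogens by atom environment:
  4 × C (aromatic): 1 H each → 4
  2 × C (aromatic): no H
  1 × C: 1 H
  1 × C: no H
  1 × F: no H
  Total hydrogens = 5.
Molecular formula: C8H5F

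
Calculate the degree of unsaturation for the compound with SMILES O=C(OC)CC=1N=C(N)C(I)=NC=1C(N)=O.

6

Molecular formula from the SMILES: C8H9IN4O3.
DoU = (2C + 2 + N − H − X)/2 = (2·8 + 2 + 4 − 9 − 1)/2 = 12/2 = 6.
(Structurally: 1 ring(s) + 5 π bond(s) = 6.)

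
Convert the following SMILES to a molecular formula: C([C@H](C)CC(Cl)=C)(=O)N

Heavy atoms from the SMILES: 6 C, 1 Cl, 1 N, 1 O.
Implicit hydrogens by atom environment:
  2 × C: 2 H each → 4
  2 × C: no H
  1 × C: 3 H
  1 × C: 1 H
  1 × Cl: no H
  1 × N: 2 H
  1 × O: no H
  Total hydrogens = 10.
Molecular formula: C6H10ClNO

C6H10ClNO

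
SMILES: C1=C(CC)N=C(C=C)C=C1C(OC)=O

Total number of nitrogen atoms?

The symbol for nitrogen appears 1 time in the SMILES.

1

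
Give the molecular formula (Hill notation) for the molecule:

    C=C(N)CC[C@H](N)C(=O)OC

C7H14N2O2

Heavy atoms from the SMILES: 7 C, 2 N, 2 O.
Implicit hydrogens by atom environment:
  3 × C: 2 H each → 6
  2 × C: no H
  2 × N: 2 H each → 4
  2 × O: no H
  1 × C: 3 H
  1 × C: 1 H
  Total hydrogens = 14.
Molecular formula: C7H14N2O2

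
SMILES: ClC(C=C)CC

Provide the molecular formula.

Heavy atoms from the SMILES: 5 C, 1 Cl.
Implicit hydrogens by atom environment:
  2 × C: 2 H each → 4
  2 × C: 1 H each → 2
  1 × C: 3 H
  1 × Cl: no H
  Total hydrogens = 9.
Molecular formula: C5H9Cl

C5H9Cl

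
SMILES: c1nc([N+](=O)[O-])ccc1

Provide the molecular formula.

Heavy atoms from the SMILES: 5 C, 2 N, 2 O.
Implicit hydrogens by atom environment:
  4 × C (aromatic): 1 H each → 4
  1 × C (aromatic): no H
  1 × N (aromatic): no H
  1 × N (charge +1): no H
  1 × O: no H
  1 × O (charge -1): no H
  Total hydrogens = 4.
Molecular formula: C5H4N2O2

C5H4N2O2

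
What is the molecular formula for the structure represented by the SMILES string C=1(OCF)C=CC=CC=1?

C7H7FO

Heavy atoms from the SMILES: 7 C, 1 F, 1 O.
Implicit hydrogens by atom environment:
  5 × C (aromatic): 1 H each → 5
  1 × C: 2 H
  1 × C (aromatic): no H
  1 × F: no H
  1 × O: no H
  Total hydrogens = 7.
Molecular formula: C7H7FO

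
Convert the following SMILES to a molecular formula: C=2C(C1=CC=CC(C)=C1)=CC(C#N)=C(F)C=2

Heavy atoms from the SMILES: 14 C, 1 F, 1 N.
Implicit hydrogens by atom environment:
  7 × C (aromatic): 1 H each → 7
  5 × C (aromatic): no H
  1 × C: 3 H
  1 × C: no H
  1 × F: no H
  1 × N: no H
  Total hydrogens = 10.
Molecular formula: C14H10FN

C14H10FN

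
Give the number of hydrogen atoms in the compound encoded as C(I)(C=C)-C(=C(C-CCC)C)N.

Hydrogens are implicit in SMILES; fill each atom to its normal valence:
  4 × C: 2 H each → 8
  2 × C: 3 H each → 6
  2 × C: 1 H each → 2
  2 × C: no H
  1 × I: no H
  1 × N: 2 H
  Total hydrogens = 18.

18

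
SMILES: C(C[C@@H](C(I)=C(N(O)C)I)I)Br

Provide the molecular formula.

Heavy atoms from the SMILES: 1 Br, 6 C, 3 I, 1 N, 1 O.
Implicit hydrogens by atom environment:
  3 × I: no H
  2 × C: 2 H each → 4
  2 × C: no H
  1 × Br: no H
  1 × C: 3 H
  1 × C: 1 H
  1 × N: no H
  1 × O: 1 H
  Total hydrogens = 9.
Molecular formula: C6H9BrI3NO

C6H9BrI3NO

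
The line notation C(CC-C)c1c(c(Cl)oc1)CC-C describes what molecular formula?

Heavy atoms from the SMILES: 11 C, 1 Cl, 1 O.
Implicit hydrogens by atom environment:
  5 × C: 2 H each → 10
  3 × C (aromatic): no H
  2 × C: 3 H each → 6
  1 × C (aromatic): 1 H
  1 × Cl: no H
  1 × O (aromatic): no H
  Total hydrogens = 17.
Molecular formula: C11H17ClO

C11H17ClO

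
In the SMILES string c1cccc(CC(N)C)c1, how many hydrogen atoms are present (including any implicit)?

13

Hydrogens are implicit in SMILES; fill each atom to its normal valence:
  5 × C (aromatic): 1 H each → 5
  1 × C: 3 H
  1 × C: 2 H
  1 × C: 1 H
  1 × C (aromatic): no H
  1 × N: 2 H
  Total hydrogens = 13.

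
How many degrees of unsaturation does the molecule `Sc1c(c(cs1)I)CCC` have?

3

Molecular formula from the SMILES: C7H9IS2.
DoU = (2C + 2 + N − H − X)/2 = (2·7 + 2 + 0 − 9 − 1)/2 = 6/2 = 3.
(Structurally: 1 ring(s) + 2 π bond(s) = 3.)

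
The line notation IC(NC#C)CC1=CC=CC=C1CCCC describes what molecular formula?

C14H18IN

Heavy atoms from the SMILES: 14 C, 1 I, 1 N.
Implicit hydrogens by atom environment:
  4 × C: 2 H each → 8
  4 × C (aromatic): 1 H each → 4
  2 × C: 1 H each → 2
  2 × C (aromatic): no H
  1 × C: 3 H
  1 × C: no H
  1 × I: no H
  1 × N: 1 H
  Total hydrogens = 18.
Molecular formula: C14H18IN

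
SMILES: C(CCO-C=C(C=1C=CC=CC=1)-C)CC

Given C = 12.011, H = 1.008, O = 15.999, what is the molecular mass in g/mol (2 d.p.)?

Molecular formula: C14H20O.
M = 14×12.011 + 20×1.008 + 1×15.999 = 204.31 g/mol.

204.31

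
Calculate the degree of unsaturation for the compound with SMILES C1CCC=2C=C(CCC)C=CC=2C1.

5

Molecular formula from the SMILES: C13H18.
DoU = (2C + 2 + N − H − X)/2 = (2·13 + 2 + 0 − 18 − 0)/2 = 10/2 = 5.
(Structurally: 2 ring(s) + 3 π bond(s) = 5.)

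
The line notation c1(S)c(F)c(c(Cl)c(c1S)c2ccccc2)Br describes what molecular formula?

C12H7BrClFS2

Heavy atoms from the SMILES: 1 Br, 12 C, 1 Cl, 1 F, 2 S.
Implicit hydrogens by atom environment:
  7 × C (aromatic): no H
  5 × C (aromatic): 1 H each → 5
  2 × S: 1 H each → 2
  1 × Br: no H
  1 × Cl: no H
  1 × F: no H
  Total hydrogens = 7.
Molecular formula: C12H7BrClFS2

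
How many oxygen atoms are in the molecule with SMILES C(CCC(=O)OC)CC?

The symbol for oxygen appears 2 times in the SMILES.

2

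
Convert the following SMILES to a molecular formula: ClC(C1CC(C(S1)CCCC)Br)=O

Heavy atoms from the SMILES: 1 Br, 9 C, 1 Cl, 1 O, 1 S.
Implicit hydrogens by atom environment:
  4 × C: 2 H each → 8
  3 × C: 1 H each → 3
  1 × Br: no H
  1 × C: 3 H
  1 × C: no H
  1 × Cl: no H
  1 × O: no H
  1 × S: no H
  Total hydrogens = 14.
Molecular formula: C9H14BrClOS

C9H14BrClOS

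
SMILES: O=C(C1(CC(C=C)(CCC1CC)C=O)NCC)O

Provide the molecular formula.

Heavy atoms from the SMILES: 14 C, 1 N, 3 O.
Implicit hydrogens by atom environment:
  6 × C: 2 H each → 12
  3 × C: 1 H each → 3
  3 × C: no H
  2 × C: 3 H each → 6
  2 × O: no H
  1 × N: 1 H
  1 × O: 1 H
  Total hydrogens = 23.
Molecular formula: C14H23NO3

C14H23NO3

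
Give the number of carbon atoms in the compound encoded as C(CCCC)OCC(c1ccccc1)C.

14

The symbol for carbon appears 14 times in the SMILES. Lowercase c denotes aromatic carbon and counts toward C.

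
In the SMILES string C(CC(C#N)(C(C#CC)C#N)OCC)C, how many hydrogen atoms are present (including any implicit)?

Hydrogens are implicit in SMILES; fill each atom to its normal valence:
  5 × C: no H
  3 × C: 3 H each → 9
  3 × C: 2 H each → 6
  2 × N: no H
  1 × C: 1 H
  1 × O: no H
  Total hydrogens = 16.

16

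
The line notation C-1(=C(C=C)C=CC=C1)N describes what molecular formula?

C8H9N

Heavy atoms from the SMILES: 8 C, 1 N.
Implicit hydrogens by atom environment:
  4 × C (aromatic): 1 H each → 4
  2 × C (aromatic): no H
  1 × C: 2 H
  1 × C: 1 H
  1 × N: 2 H
  Total hydrogens = 9.
Molecular formula: C8H9N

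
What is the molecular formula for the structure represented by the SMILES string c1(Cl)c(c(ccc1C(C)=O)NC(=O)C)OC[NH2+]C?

Heavy atoms from the SMILES: 12 C, 1 Cl, 2 N, 3 O.
Implicit hydrogens by atom environment:
  4 × C (aromatic): no H
  3 × C: 3 H each → 9
  3 × O: no H
  2 × C (aromatic): 1 H each → 2
  2 × C: no H
  1 × C: 2 H
  1 × Cl: no H
  1 × N (charge +1): 2 H
  1 × N: 1 H
  Total hydrogens = 16.
Net charge +1.
Molecular formula: C12H16ClN2O3+

C12H16ClN2O3+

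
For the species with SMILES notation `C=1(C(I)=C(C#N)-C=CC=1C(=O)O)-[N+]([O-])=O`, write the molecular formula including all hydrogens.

C8H3IN2O4

Heavy atoms from the SMILES: 8 C, 1 I, 2 N, 4 O.
Implicit hydrogens by atom environment:
  4 × C (aromatic): no H
  2 × C (aromatic): 1 H each → 2
  2 × C: no H
  2 × O: no H
  1 × I: no H
  1 × N: no H
  1 × N (charge +1): no H
  1 × O: 1 H
  1 × O (charge -1): no H
  Total hydrogens = 3.
Molecular formula: C8H3IN2O4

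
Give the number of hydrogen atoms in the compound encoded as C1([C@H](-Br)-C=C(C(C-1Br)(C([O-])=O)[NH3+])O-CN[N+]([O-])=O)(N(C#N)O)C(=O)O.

Hydrogens are implicit in SMILES; fill each atom to its normal valence:
  6 × C: no H
  4 × O: no H
  3 × C: 1 H each → 3
  2 × Br: no H
  2 × N: no H
  2 × O: 1 H each → 2
  2 × O (charge -1): no H
  1 × C: 2 H
  1 × N (charge +1): 3 H
  1 × N: 1 H
  1 × N (charge +1): no H
  Total hydrogens = 11.

11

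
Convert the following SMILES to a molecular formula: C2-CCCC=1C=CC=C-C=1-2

C10H12

Heavy atoms from the SMILES: 10 C.
Implicit hydrogens by atom environment:
  4 × C: 2 H each → 8
  4 × C (aromatic): 1 H each → 4
  2 × C (aromatic): no H
  Total hydrogens = 12.
Molecular formula: C10H12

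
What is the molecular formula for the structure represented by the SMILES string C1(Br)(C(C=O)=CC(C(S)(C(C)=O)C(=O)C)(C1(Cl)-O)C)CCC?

Heavy atoms from the SMILES: 1 Br, 15 C, 1 Cl, 4 O, 1 S.
Implicit hydrogens by atom environment:
  7 × C: no H
  4 × C: 3 H each → 12
  3 × O: no H
  2 × C: 2 H each → 4
  2 × C: 1 H each → 2
  1 × Br: no H
  1 × Cl: no H
  1 × O: 1 H
  1 × S: 1 H
  Total hydrogens = 20.
Molecular formula: C15H20BrClO4S

C15H20BrClO4S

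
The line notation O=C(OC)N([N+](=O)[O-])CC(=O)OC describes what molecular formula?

C5H8N2O6

Heavy atoms from the SMILES: 5 C, 2 N, 6 O.
Implicit hydrogens by atom environment:
  5 × O: no H
  2 × C: 3 H each → 6
  2 × C: no H
  1 × C: 2 H
  1 × N: no H
  1 × N (charge +1): no H
  1 × O (charge -1): no H
  Total hydrogens = 8.
Molecular formula: C5H8N2O6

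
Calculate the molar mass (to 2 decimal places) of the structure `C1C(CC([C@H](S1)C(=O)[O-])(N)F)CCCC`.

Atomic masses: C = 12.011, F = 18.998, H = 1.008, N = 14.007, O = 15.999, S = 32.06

Molecular formula: C10H17FNO2S-.
M = 10×12.011 + 1×18.998 + 17×1.008 + 1×14.007 + 2×15.999 + 1×32.06 = 234.31 g/mol.

234.31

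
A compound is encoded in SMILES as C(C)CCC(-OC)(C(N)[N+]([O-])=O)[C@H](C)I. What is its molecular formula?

C9H19IN2O3

Heavy atoms from the SMILES: 9 C, 1 I, 2 N, 3 O.
Implicit hydrogens by atom environment:
  3 × C: 3 H each → 9
  3 × C: 2 H each → 6
  2 × C: 1 H each → 2
  2 × O: no H
  1 × C: no H
  1 × I: no H
  1 × N: 2 H
  1 × N (charge +1): no H
  1 × O (charge -1): no H
  Total hydrogens = 19.
Molecular formula: C9H19IN2O3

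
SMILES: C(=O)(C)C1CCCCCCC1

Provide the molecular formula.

C10H18O

Heavy atoms from the SMILES: 10 C, 1 O.
Implicit hydrogens by atom environment:
  7 × C: 2 H each → 14
  1 × C: 3 H
  1 × C: 1 H
  1 × C: no H
  1 × O: no H
  Total hydrogens = 18.
Molecular formula: C10H18O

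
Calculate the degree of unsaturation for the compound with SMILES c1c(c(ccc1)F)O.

4

Molecular formula from the SMILES: C6H5FO.
DoU = (2C + 2 + N − H − X)/2 = (2·6 + 2 + 0 − 5 − 1)/2 = 8/2 = 4.
(Structurally: 1 ring(s) + 3 π bond(s) = 4.)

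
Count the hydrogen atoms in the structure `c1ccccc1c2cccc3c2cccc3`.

12

Hydrogens are implicit in SMILES; fill each atom to its normal valence:
  12 × C (aromatic): 1 H each → 12
  4 × C (aromatic): no H
  Total hydrogens = 12.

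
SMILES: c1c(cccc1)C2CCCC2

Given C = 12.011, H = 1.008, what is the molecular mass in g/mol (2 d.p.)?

146.23

Molecular formula: C11H14.
M = 11×12.011 + 14×1.008 = 146.23 g/mol.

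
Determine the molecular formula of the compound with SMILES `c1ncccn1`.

C4H4N2

Heavy atoms from the SMILES: 4 C, 2 N.
Implicit hydrogens by atom environment:
  4 × C (aromatic): 1 H each → 4
  2 × N (aromatic): no H
  Total hydrogens = 4.
Molecular formula: C4H4N2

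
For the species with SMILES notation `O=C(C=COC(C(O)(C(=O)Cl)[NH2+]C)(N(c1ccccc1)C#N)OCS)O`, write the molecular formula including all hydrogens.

C15H17ClN3O6S+

Heavy atoms from the SMILES: 15 C, 1 Cl, 3 N, 6 O, 1 S.
Implicit hydrogens by atom environment:
  5 × C (aromatic): 1 H each → 5
  5 × C: no H
  4 × O: no H
  2 × C: 1 H each → 2
  2 × N: no H
  2 × O: 1 H each → 2
  1 × C: 3 H
  1 × C: 2 H
  1 × C (aromatic): no H
  1 × Cl: no H
  1 × N (charge +1): 2 H
  1 × S: 1 H
  Total hydrogens = 17.
Net charge +1.
Molecular formula: C15H17ClN3O6S+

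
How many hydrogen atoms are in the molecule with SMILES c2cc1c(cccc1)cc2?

8

Hydrogens are implicit in SMILES; fill each atom to its normal valence:
  8 × C (aromatic): 1 H each → 8
  2 × C (aromatic): no H
  Total hydrogens = 8.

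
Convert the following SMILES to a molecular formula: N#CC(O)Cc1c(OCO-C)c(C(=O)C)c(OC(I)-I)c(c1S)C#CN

Heavy atoms from the SMILES: 16 C, 2 I, 2 N, 5 O, 1 S.
Implicit hydrogens by atom environment:
  6 × C (aromatic): no H
  4 × C: no H
  4 × O: no H
  2 × C: 3 H each → 6
  2 × C: 2 H each → 4
  2 × C: 1 H each → 2
  2 × I: no H
  1 × N: 2 H
  1 × N: no H
  1 × O: 1 H
  1 × S: 1 H
  Total hydrogens = 16.
Molecular formula: C16H16I2N2O5S

C16H16I2N2O5S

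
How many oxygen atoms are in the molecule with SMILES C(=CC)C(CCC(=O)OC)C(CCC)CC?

The symbol for oxygen appears 2 times in the SMILES.

2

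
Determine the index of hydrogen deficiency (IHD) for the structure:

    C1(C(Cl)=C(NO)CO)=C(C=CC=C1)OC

Molecular formula from the SMILES: C10H12ClNO3.
DoU = (2C + 2 + N − H − X)/2 = (2·10 + 2 + 1 − 12 − 1)/2 = 10/2 = 5.
(Structurally: 1 ring(s) + 4 π bond(s) = 5.)

5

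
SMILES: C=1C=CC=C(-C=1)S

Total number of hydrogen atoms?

6

Hydrogens are implicit in SMILES; fill each atom to its normal valence:
  5 × C (aromatic): 1 H each → 5
  1 × C (aromatic): no H
  1 × S: 1 H
  Total hydrogens = 6.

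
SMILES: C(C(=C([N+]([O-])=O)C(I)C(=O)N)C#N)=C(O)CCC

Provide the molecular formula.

Heavy atoms from the SMILES: 10 C, 1 I, 3 N, 4 O.
Implicit hydrogens by atom environment:
  5 × C: no H
  2 × C: 2 H each → 4
  2 × C: 1 H each → 2
  2 × O: no H
  1 × C: 3 H
  1 × I: no H
  1 × N: 2 H
  1 × N: no H
  1 × N (charge +1): no H
  1 × O: 1 H
  1 × O (charge -1): no H
  Total hydrogens = 12.
Molecular formula: C10H12IN3O4

C10H12IN3O4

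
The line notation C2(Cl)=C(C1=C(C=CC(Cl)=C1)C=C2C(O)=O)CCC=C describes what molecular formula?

C15H12Cl2O2

Heavy atoms from the SMILES: 15 C, 2 Cl, 2 O.
Implicit hydrogens by atom environment:
  6 × C (aromatic): no H
  4 × C (aromatic): 1 H each → 4
  3 × C: 2 H each → 6
  2 × Cl: no H
  1 × C: 1 H
  1 × C: no H
  1 × O: 1 H
  1 × O: no H
  Total hydrogens = 12.
Molecular formula: C15H12Cl2O2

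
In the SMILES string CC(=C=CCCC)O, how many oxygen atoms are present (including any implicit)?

The symbol for oxygen appears 1 time in the SMILES.

1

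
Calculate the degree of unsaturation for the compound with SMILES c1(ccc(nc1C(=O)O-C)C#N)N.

Molecular formula from the SMILES: C8H7N3O2.
DoU = (2C + 2 + N − H − X)/2 = (2·8 + 2 + 3 − 7 − 0)/2 = 14/2 = 7.
(Structurally: 1 ring(s) + 6 π bond(s) = 7.)

7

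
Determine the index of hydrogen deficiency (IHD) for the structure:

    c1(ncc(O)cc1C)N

4

Molecular formula from the SMILES: C6H8N2O.
DoU = (2C + 2 + N − H − X)/2 = (2·6 + 2 + 2 − 8 − 0)/2 = 8/2 = 4.
(Structurally: 1 ring(s) + 3 π bond(s) = 4.)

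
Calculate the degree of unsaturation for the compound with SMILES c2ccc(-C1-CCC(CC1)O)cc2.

Molecular formula from the SMILES: C12H16O.
DoU = (2C + 2 + N − H − X)/2 = (2·12 + 2 + 0 − 16 − 0)/2 = 10/2 = 5.
(Structurally: 2 ring(s) + 3 π bond(s) = 5.)

5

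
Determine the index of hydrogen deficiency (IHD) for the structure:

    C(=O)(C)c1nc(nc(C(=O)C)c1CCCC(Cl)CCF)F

Molecular formula from the SMILES: C14H17ClF2N2O2.
DoU = (2C + 2 + N − H − X)/2 = (2·14 + 2 + 2 − 17 − 3)/2 = 12/2 = 6.
(Structurally: 1 ring(s) + 5 π bond(s) = 6.)

6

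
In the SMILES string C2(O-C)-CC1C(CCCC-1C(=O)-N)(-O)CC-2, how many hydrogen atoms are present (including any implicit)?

21

Hydrogens are implicit in SMILES; fill each atom to its normal valence:
  6 × C: 2 H each → 12
  3 × C: 1 H each → 3
  2 × C: no H
  2 × O: no H
  1 × C: 3 H
  1 × N: 2 H
  1 × O: 1 H
  Total hydrogens = 21.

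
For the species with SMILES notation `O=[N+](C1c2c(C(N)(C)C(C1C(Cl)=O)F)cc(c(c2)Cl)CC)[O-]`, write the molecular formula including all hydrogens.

Heavy atoms from the SMILES: 14 C, 2 Cl, 1 F, 2 N, 3 O.
Implicit hydrogens by atom environment:
  4 × C (aromatic): no H
  3 × C: 1 H each → 3
  2 × C: 3 H each → 6
  2 × C (aromatic): 1 H each → 2
  2 × C: no H
  2 × Cl: no H
  2 × O: no H
  1 × C: 2 H
  1 × F: no H
  1 × N: 2 H
  1 × N (charge +1): no H
  1 × O (charge -1): no H
  Total hydrogens = 15.
Molecular formula: C14H15Cl2FN2O3

C14H15Cl2FN2O3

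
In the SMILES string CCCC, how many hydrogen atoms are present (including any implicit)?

10

Hydrogens are implicit in SMILES; fill each atom to its normal valence:
  2 × C: 3 H each → 6
  2 × C: 2 H each → 4
  Total hydrogens = 10.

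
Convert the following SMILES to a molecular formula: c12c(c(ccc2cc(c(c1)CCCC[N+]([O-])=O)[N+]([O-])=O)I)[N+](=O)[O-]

C14H12IN3O6

Heavy atoms from the SMILES: 14 C, 1 I, 3 N, 6 O.
Implicit hydrogens by atom environment:
  6 × C (aromatic): no H
  4 × C: 2 H each → 8
  4 × C (aromatic): 1 H each → 4
  3 × N (charge +1): no H
  3 × O: no H
  3 × O (charge -1): no H
  1 × I: no H
  Total hydrogens = 12.
Molecular formula: C14H12IN3O6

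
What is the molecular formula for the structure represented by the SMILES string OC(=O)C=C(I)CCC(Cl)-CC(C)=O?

Heavy atoms from the SMILES: 9 C, 1 Cl, 1 I, 3 O.
Implicit hydrogens by atom environment:
  3 × C: 2 H each → 6
  3 × C: no H
  2 × C: 1 H each → 2
  2 × O: no H
  1 × C: 3 H
  1 × Cl: no H
  1 × I: no H
  1 × O: 1 H
  Total hydrogens = 12.
Molecular formula: C9H12ClIO3

C9H12ClIO3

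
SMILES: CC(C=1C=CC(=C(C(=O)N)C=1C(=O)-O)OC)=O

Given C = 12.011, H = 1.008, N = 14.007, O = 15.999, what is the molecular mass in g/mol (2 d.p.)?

237.21

Molecular formula: C11H11NO5.
M = 11×12.011 + 11×1.008 + 1×14.007 + 5×15.999 = 237.21 g/mol.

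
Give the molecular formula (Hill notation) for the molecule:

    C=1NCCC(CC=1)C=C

Heavy atoms from the SMILES: 8 C, 1 N.
Implicit hydrogens by atom environment:
  4 × C: 2 H each → 8
  4 × C: 1 H each → 4
  1 × N: 1 H
  Total hydrogens = 13.
Molecular formula: C8H13N

C8H13N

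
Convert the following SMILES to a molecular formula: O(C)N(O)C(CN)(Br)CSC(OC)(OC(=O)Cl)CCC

C10H20BrClN2O5S

Heavy atoms from the SMILES: 1 Br, 10 C, 1 Cl, 2 N, 5 O, 1 S.
Implicit hydrogens by atom environment:
  4 × C: 2 H each → 8
  4 × O: no H
  3 × C: 3 H each → 9
  3 × C: no H
  1 × Br: no H
  1 × Cl: no H
  1 × N: 2 H
  1 × N: no H
  1 × O: 1 H
  1 × S: no H
  Total hydrogens = 20.
Molecular formula: C10H20BrClN2O5S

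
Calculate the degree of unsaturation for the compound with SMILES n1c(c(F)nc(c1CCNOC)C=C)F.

5

Molecular formula from the SMILES: C9H11F2N3O.
DoU = (2C + 2 + N − H − X)/2 = (2·9 + 2 + 3 − 11 − 2)/2 = 10/2 = 5.
(Structurally: 1 ring(s) + 4 π bond(s) = 5.)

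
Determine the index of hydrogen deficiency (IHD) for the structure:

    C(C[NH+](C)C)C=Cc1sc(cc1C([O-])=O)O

5

Molecular formula from the SMILES: C11H15NO3S.
DoU = (2C + 2 + N − H − X)/2 = (2·11 + 2 + 1 − 15 − 0)/2 = 10/2 = 5.
(Structurally: 1 ring(s) + 4 π bond(s) = 5.)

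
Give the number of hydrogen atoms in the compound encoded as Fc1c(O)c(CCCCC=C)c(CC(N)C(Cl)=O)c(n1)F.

17

Hydrogens are implicit in SMILES; fill each atom to its normal valence:
  6 × C: 2 H each → 12
  5 × C (aromatic): no H
  2 × C: 1 H each → 2
  2 × F: no H
  1 × C: no H
  1 × Cl: no H
  1 × N: 2 H
  1 × N (aromatic): no H
  1 × O: 1 H
  1 × O: no H
  Total hydrogens = 17.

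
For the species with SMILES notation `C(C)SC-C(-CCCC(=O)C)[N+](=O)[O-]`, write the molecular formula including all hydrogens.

C9H17NO3S

Heavy atoms from the SMILES: 9 C, 1 N, 3 O, 1 S.
Implicit hydrogens by atom environment:
  5 × C: 2 H each → 10
  2 × C: 3 H each → 6
  2 × O: no H
  1 × C: 1 H
  1 × C: no H
  1 × N (charge +1): no H
  1 × O (charge -1): no H
  1 × S: no H
  Total hydrogens = 17.
Molecular formula: C9H17NO3S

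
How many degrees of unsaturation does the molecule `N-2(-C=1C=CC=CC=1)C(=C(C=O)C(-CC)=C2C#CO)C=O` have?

Molecular formula from the SMILES: C16H13NO3.
DoU = (2C + 2 + N − H − X)/2 = (2·16 + 2 + 1 − 13 − 0)/2 = 22/2 = 11.
(Structurally: 2 ring(s) + 9 π bond(s) = 11.)

11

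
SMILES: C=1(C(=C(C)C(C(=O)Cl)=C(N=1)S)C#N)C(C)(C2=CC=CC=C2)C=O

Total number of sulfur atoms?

The symbol for sulfur appears 1 time in the SMILES.

1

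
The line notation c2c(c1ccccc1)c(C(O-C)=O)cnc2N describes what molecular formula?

Heavy atoms from the SMILES: 13 C, 2 N, 2 O.
Implicit hydrogens by atom environment:
  7 × C (aromatic): 1 H each → 7
  4 × C (aromatic): no H
  2 × O: no H
  1 × C: 3 H
  1 × C: no H
  1 × N: 2 H
  1 × N (aromatic): no H
  Total hydrogens = 12.
Molecular formula: C13H12N2O2

C13H12N2O2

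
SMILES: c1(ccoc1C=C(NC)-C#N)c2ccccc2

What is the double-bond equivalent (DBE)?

10

Molecular formula from the SMILES: C14H12N2O.
DoU = (2C + 2 + N − H − X)/2 = (2·14 + 2 + 2 − 12 − 0)/2 = 20/2 = 10.
(Structurally: 2 ring(s) + 8 π bond(s) = 10.)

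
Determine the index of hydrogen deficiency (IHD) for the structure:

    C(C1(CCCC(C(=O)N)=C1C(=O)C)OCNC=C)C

5

Molecular formula from the SMILES: C14H22N2O3.
DoU = (2C + 2 + N − H − X)/2 = (2·14 + 2 + 2 − 22 − 0)/2 = 10/2 = 5.
(Structurally: 1 ring(s) + 4 π bond(s) = 5.)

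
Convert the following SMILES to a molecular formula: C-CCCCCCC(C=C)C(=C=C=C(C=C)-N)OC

C17H27NO

Heavy atoms from the SMILES: 17 C, 1 N, 1 O.
Implicit hydrogens by atom environment:
  8 × C: 2 H each → 16
  4 × C: no H
  3 × C: 1 H each → 3
  2 × C: 3 H each → 6
  1 × N: 2 H
  1 × O: no H
  Total hydrogens = 27.
Molecular formula: C17H27NO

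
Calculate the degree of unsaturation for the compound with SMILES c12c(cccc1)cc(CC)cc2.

7

Molecular formula from the SMILES: C12H12.
DoU = (2C + 2 + N − H − X)/2 = (2·12 + 2 + 0 − 12 − 0)/2 = 14/2 = 7.
(Structurally: 2 ring(s) + 5 π bond(s) = 7.)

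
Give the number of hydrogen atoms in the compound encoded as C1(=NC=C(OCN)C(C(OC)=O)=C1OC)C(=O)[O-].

11

Hydrogens are implicit in SMILES; fill each atom to its normal valence:
  5 × O: no H
  4 × C (aromatic): no H
  2 × C: 3 H each → 6
  2 × C: no H
  1 × C: 2 H
  1 × C (aromatic): 1 H
  1 × N: 2 H
  1 × N (aromatic): no H
  1 × O (charge -1): no H
  Total hydrogens = 11.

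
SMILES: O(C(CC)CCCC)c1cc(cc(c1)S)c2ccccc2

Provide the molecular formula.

C19H24OS

Heavy atoms from the SMILES: 19 C, 1 O, 1 S.
Implicit hydrogens by atom environment:
  8 × C (aromatic): 1 H each → 8
  4 × C: 2 H each → 8
  4 × C (aromatic): no H
  2 × C: 3 H each → 6
  1 × C: 1 H
  1 × O: no H
  1 × S: 1 H
  Total hydrogens = 24.
Molecular formula: C19H24OS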